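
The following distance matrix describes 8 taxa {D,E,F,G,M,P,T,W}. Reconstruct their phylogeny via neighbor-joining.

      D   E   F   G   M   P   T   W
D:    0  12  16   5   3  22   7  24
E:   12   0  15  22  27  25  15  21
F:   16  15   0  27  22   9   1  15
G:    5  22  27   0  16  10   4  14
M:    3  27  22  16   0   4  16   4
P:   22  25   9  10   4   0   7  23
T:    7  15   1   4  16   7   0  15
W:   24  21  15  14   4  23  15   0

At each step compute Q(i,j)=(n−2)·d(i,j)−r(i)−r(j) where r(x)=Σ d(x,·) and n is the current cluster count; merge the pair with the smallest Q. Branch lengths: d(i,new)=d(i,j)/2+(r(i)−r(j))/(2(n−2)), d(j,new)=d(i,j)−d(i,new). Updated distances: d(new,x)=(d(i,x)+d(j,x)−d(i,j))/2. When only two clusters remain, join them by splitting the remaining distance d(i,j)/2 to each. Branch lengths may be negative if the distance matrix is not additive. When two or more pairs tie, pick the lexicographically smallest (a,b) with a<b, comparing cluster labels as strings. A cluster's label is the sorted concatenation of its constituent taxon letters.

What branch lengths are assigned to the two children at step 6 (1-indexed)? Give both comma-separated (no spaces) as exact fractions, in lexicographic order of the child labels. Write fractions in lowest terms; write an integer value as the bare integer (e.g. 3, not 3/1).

step 1: merge (M,W) at d=4, Q=-184; branch lengths M→0, W→4; new cluster MW
  updated: d(D,MW)=23/2, d(E,MW)=22, d(F,MW)=33/2, d(G,MW)=13, d(MW,P)=23/2, d(MW,T)=27/2
step 2: merge (D,G) at d=5, Q=-259/2; branch lengths D→7/4, G→13/4; new cluster DG
  updated: d(DG,E)=29/2, d(DG,F)=19, d(DG,MW)=39/4, d(DG,P)=27/2, d(DG,T)=3
step 3: merge (F,T) at d=1, Q=-96; branch lengths F→25/8, T→-17/8; new cluster FT
  updated: d(DG,FT)=21/2, d(E,FT)=29/2, d(FT,MW)=29/2, d(FT,P)=15/2
step 4: merge (FT,P) at d=15/2, Q=-82; branch lengths FT→2, P→11/2; new cluster FPT
  updated: d(DG,FPT)=33/4, d(E,FPT)=16, d(FPT,MW)=37/4
step 5: merge (DG,E) at d=29/2, Q=-56; branch lengths DG→9/4, E→49/4; new cluster DEG
  updated: d(DEG,FPT)=39/8, d(DEG,MW)=69/8
step 6: merge (DEG,FPT) at d=39/8, Q=-91/4; branch lengths DEG→17/8, FPT→11/4; new cluster DEFGPT
  updated: d(DEFGPT,MW)=13/2
step 7: merge (DEFGPT,MW) at d=13/2; branch lengths DEFGPT→13/4, MW→13/4; new cluster DEFGMPTW
final tree: ((((D:7/4,G:13/4):9/4,E:49/4):17/8,((F:25/8,T:-17/8):2,P:11/2):11/4):13/4,(M:0,W:4):13/4)
total length: 347/8

17/8,11/4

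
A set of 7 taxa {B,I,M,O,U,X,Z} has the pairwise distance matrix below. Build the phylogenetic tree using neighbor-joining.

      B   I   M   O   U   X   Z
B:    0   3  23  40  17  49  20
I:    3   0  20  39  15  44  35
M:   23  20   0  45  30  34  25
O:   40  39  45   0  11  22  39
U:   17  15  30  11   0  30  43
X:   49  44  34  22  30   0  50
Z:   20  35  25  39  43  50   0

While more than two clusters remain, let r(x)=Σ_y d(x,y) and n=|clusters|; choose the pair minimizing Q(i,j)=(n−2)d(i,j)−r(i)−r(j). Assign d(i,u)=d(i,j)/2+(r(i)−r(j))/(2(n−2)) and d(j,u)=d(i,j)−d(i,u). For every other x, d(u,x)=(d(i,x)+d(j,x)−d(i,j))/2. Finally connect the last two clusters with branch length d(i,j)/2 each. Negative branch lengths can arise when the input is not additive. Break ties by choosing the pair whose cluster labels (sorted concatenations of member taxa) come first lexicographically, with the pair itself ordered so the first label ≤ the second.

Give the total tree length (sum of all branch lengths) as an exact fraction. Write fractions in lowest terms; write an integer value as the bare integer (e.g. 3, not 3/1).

iteration 1: select O,X (d=22, Q=-315); attach at lengths (77/10, 143/10); label the merged cluster OX
  updated: d(B,OX)=67/2, d(I,OX)=61/2, d(M,OX)=57/2, d(OX,U)=19/2, d(OX,Z)=67/2
iteration 2: select OX,U (d=19/2, Q=-212); attach at lengths (59/8, 17/8); label the merged cluster OUX
  updated: d(B,OUX)=41/2, d(I,OUX)=18, d(M,OUX)=49/2, d(OUX,Z)=67/2
iteration 3: select B,I (d=3, Q=-267/2); attach at lengths (-1/12, 37/12); label the merged cluster BI
  updated: d(BI,M)=20, d(BI,OUX)=71/4, d(BI,Z)=26
iteration 4: select BI,OUX (d=71/4, Q=-104); attach at lengths (47/8, 95/8); label the merged cluster BIOUX
  updated: d(BIOUX,M)=107/8, d(BIOUX,Z)=167/8
iteration 5: select BIOUX,M (d=107/8, Q=-237/4); attach at lengths (37/8, 35/4); label the merged cluster BIMOUX
  updated: d(BIMOUX,Z)=65/4
iteration 6: select BIMOUX,Z (d=65/4); attach at lengths (65/8, 65/8); label the merged cluster BIMOUXZ
final tree: ((((B:-1/12,I:37/12):47/8,((O:77/10,X:143/10):59/8,U:17/8):95/8):37/8,M:35/4):65/8,Z:65/8)
total length: 655/8

655/8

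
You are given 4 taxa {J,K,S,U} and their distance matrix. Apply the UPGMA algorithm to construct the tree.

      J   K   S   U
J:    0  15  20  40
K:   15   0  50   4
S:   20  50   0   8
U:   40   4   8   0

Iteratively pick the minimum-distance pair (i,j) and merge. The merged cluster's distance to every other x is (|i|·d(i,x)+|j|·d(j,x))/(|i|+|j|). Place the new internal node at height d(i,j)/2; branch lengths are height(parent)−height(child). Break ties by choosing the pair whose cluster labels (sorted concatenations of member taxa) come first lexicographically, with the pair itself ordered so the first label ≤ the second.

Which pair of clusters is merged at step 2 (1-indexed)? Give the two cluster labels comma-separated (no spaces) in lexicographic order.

1. join K+U (d=4) ⇒ KU; edges |K|=2, |U|=2
  updated: d(J,KU)=55/2, d(KU,S)=29
2. join J+S (d=20) ⇒ JS; edges |J|=10, |S|=10
  updated: d(JS,KU)=113/4
3. join JS+KU (d=113/4) ⇒ JKSU; edges |JS|=33/8, |KU|=97/8
final tree: ((J:10,S:10):33/8,(K:2,U:2):97/8)
total length: 161/4

J,S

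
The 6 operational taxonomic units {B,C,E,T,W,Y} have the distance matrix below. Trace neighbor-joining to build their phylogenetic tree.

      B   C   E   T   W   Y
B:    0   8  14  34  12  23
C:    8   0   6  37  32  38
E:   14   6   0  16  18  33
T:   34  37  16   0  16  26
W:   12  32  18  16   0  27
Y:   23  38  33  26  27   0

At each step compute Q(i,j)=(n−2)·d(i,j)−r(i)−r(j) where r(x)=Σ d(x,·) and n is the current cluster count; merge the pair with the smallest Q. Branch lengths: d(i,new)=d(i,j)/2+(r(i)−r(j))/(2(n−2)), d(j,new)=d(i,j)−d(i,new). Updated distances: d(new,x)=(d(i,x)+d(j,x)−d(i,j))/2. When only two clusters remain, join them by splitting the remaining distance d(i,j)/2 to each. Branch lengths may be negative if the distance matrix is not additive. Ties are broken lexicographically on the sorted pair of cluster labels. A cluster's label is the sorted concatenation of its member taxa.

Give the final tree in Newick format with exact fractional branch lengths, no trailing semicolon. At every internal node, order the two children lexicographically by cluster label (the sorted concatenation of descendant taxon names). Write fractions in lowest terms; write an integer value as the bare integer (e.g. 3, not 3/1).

((((B:5/2,(C:29/4,E:-5/4):11/2):63/8,W:41/8):27/8,T:21/2):31/4,Y:31/4)

iteration 1: select C,E (d=6, Q=-184); attach at lengths (29/4, -5/4); label the merged cluster CE
  updated: d(B,CE)=8, d(CE,T)=47/2, d(CE,W)=22, d(CE,Y)=65/2
iteration 2: select B,CE (d=8, Q=-139); attach at lengths (5/2, 11/2); label the merged cluster BCE
  updated: d(BCE,T)=99/4, d(BCE,W)=13, d(BCE,Y)=95/4
iteration 3: select BCE,W (d=13, Q=-183/2); attach at lengths (63/8, 41/8); label the merged cluster BCEW
  updated: d(BCEW,T)=111/8, d(BCEW,Y)=151/8
iteration 4: select BCEW,T (d=111/8, Q=-235/4); attach at lengths (27/8, 21/2); label the merged cluster BCETW
  updated: d(BCETW,Y)=31/2
iteration 5: select BCETW,Y (d=31/2); attach at lengths (31/4, 31/4); label the merged cluster BCETWY
final tree: ((((B:5/2,(C:29/4,E:-5/4):11/2):63/8,W:41/8):27/8,T:21/2):31/4,Y:31/4)
total length: 451/8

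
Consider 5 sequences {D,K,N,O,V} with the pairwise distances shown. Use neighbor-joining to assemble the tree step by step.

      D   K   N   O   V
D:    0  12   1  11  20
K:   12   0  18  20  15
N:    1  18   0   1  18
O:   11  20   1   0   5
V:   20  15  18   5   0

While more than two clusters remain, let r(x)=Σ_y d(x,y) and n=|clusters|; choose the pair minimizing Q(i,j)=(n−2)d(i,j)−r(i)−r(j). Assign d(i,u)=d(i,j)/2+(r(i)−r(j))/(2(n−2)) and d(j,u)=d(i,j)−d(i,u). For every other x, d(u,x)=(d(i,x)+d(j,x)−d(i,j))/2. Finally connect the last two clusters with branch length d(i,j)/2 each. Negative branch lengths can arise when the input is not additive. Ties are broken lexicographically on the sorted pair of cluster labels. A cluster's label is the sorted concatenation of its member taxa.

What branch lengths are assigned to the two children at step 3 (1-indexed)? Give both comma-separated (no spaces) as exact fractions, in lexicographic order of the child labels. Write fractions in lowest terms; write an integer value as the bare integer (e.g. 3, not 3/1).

9/2,10

iteration 1: select O,V (d=5, Q=-80); attach at lengths (-1, 6); label the merged cluster OV
  updated: d(D,OV)=13, d(K,OV)=15, d(N,OV)=7
iteration 2: select D,N (d=1, Q=-50); attach at lengths (1/2, 1/2); label the merged cluster DN
  updated: d(DN,K)=29/2, d(DN,OV)=19/2
iteration 3: select DN,K (d=29/2, Q=-39); attach at lengths (9/2, 10); label the merged cluster DKN
  updated: d(DKN,OV)=5
iteration 4: select DKN,OV (d=5); attach at lengths (5/2, 5/2); label the merged cluster DKNOV
final tree: (((D:1/2,N:1/2):9/2,K:10):5/2,(O:-1,V:6):5/2)
total length: 51/2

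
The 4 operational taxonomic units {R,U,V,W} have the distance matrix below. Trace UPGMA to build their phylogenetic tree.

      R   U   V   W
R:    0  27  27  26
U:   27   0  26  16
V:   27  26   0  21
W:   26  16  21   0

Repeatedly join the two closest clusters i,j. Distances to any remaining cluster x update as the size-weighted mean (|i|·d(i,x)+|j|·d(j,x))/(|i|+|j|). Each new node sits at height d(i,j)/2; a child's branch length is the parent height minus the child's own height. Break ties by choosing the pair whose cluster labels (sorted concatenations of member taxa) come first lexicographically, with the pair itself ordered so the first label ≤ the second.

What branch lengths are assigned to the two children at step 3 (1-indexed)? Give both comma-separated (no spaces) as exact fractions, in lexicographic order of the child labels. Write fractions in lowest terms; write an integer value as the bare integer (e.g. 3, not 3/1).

40/3,19/12

iteration 1: select U,W (d=16); attach at lengths (8, 8); label the merged cluster UW
  updated: d(R,UW)=53/2, d(UW,V)=47/2
iteration 2: select UW,V (d=47/2); attach at lengths (15/4, 47/4); label the merged cluster UVW
  updated: d(R,UVW)=80/3
iteration 3: select R,UVW (d=80/3); attach at lengths (40/3, 19/12); label the merged cluster RUVW
final tree: (R:40/3,((U:8,W:8):15/4,V:47/4):19/12)
total length: 557/12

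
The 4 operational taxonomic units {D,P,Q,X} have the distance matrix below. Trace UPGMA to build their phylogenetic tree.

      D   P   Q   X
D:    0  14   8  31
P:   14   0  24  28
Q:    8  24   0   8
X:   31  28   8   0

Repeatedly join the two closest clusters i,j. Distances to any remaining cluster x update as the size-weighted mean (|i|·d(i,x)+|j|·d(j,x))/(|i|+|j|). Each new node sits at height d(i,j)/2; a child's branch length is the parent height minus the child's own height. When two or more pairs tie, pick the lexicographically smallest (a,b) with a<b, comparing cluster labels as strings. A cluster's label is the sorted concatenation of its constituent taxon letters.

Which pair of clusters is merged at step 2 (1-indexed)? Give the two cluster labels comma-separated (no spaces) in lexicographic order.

DQ,P

1. join D+Q (d=8) ⇒ DQ; edges |D|=4, |Q|=4
  updated: d(DQ,P)=19, d(DQ,X)=39/2
2. join DQ+P (d=19) ⇒ DPQ; edges |DQ|=11/2, |P|=19/2
  updated: d(DPQ,X)=67/3
3. join DPQ+X (d=67/3) ⇒ DPQX; edges |DPQ|=5/3, |X|=67/6
final tree: (((D:4,Q:4):11/2,P:19/2):5/3,X:67/6)
total length: 215/6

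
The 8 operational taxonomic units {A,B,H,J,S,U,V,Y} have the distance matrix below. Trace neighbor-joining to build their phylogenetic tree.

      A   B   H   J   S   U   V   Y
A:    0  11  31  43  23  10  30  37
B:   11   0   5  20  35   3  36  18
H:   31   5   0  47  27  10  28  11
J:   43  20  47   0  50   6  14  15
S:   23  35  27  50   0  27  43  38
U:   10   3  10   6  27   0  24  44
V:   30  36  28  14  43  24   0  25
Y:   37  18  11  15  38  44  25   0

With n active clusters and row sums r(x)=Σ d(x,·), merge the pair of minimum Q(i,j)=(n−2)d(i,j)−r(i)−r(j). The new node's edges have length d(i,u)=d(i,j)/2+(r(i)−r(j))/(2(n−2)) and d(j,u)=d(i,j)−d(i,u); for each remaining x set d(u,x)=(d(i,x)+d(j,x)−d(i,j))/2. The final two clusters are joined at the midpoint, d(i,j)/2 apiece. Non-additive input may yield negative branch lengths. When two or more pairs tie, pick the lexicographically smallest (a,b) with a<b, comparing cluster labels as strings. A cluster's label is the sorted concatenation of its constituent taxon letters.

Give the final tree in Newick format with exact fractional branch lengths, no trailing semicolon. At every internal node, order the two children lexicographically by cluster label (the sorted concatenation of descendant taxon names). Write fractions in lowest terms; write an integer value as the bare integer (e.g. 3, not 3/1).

(((((A:99/16,S:269/16):71/12,U:13/12):15/4,B:0):15/8,H:31/8):83/16,((J:79/12,V:89/12):91/20,Y:169/20):83/16)

1. join J+V (d=14, Q=-311) ⇒ JV; edges |J|=79/12, |V|=89/12
  updated: d(A,JV)=59/2, d(B,JV)=21, d(H,JV)=61/2, d(JV,S)=79/2, d(JV,U)=8, d(JV,Y)=13
2. join JV+Y (d=13, Q=-475/2) ⇒ JVY; edges |JV|=91/20, |Y|=169/20
  updated: d(A,JVY)=107/4, d(B,JVY)=13, d(H,JVY)=57/4, d(JVY,S)=129/4, d(JVY,U)=39/2
3. join A+S (d=23, Q=-154) ⇒ AS; edges |A|=99/16, |S|=269/16
  updated: d(AS,B)=23/2, d(AS,H)=35/2, d(AS,JVY)=18, d(AS,U)=7
4. join AS+U (d=7, Q=-145/2) ⇒ ASU; edges |AS|=71/12, |U|=13/12
  updated: d(ASU,B)=15/4, d(ASU,H)=41/4, d(ASU,JVY)=61/4
5. join ASU+B (d=15/4, Q=-87/2) ⇒ ABSU; edges |ASU|=15/4, |B|=0
  updated: d(ABSU,H)=23/4, d(ABSU,JVY)=49/4
6. join ABSU+H (d=23/4, Q=-129/4) ⇒ ABHSU; edges |ABSU|=15/8, |H|=31/8
  updated: d(ABHSU,JVY)=83/8
7. join ABHSU+JVY (d=83/8) ⇒ ABHJSUVY; edges |ABHSU|=83/16, |JVY|=83/16
final tree: (((((A:99/16,S:269/16):71/12,U:13/12):15/4,B:0):15/8,H:31/8):83/16,((J:79/12,V:89/12):91/20,Y:169/20):83/16)
total length: 615/8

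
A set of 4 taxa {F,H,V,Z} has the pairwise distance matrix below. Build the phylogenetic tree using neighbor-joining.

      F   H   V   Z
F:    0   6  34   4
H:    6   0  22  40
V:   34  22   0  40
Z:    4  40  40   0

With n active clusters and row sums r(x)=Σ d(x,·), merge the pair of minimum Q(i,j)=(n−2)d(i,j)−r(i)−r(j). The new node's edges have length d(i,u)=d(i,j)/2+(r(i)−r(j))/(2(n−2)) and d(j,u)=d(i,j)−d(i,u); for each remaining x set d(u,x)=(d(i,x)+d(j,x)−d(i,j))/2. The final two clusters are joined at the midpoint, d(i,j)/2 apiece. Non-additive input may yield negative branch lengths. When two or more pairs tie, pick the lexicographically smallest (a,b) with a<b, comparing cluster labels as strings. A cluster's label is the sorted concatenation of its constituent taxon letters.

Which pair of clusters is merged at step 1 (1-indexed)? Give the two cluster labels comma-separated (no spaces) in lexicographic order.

F,Z

1. join F+Z (d=4, Q=-120) ⇒ FZ; edges |F|=-8, |Z|=12
  updated: d(FZ,H)=21, d(FZ,V)=35
2. join FZ+H (d=21, Q=-78) ⇒ FHZ; edges |FZ|=17, |H|=4
  updated: d(FHZ,V)=18
3. join FHZ+V (d=18) ⇒ FHVZ; edges |FHZ|=9, |V|=9
final tree: (((F:-8,Z:12):17,H:4):9,V:9)
total length: 43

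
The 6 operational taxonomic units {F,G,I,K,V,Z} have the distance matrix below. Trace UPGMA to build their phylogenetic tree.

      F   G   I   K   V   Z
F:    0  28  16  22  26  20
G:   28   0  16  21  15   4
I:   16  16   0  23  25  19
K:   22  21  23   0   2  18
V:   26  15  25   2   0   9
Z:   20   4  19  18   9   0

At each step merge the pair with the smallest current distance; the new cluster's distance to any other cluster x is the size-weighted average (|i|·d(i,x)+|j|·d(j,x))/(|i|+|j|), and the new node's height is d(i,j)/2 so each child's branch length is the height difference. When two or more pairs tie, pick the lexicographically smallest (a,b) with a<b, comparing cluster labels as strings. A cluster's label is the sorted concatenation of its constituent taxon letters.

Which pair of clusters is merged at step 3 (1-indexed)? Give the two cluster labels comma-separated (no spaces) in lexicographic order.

GZ,KV

step 1: merge (K,V) at d=2; branch lengths K→1, V→1; new cluster KV
  updated: d(F,KV)=24, d(G,KV)=18, d(I,KV)=24, d(KV,Z)=27/2
step 2: merge (G,Z) at d=4; branch lengths G→2, Z→2; new cluster GZ
  updated: d(F,GZ)=24, d(GZ,I)=35/2, d(GZ,KV)=63/4
step 3: merge (GZ,KV) at d=63/4; branch lengths GZ→47/8, KV→55/8; new cluster GKVZ
  updated: d(F,GKVZ)=24, d(GKVZ,I)=83/4
step 4: merge (F,I) at d=16; branch lengths F→8, I→8; new cluster FI
  updated: d(FI,GKVZ)=179/8
step 5: merge (FI,GKVZ) at d=179/8; branch lengths FI→51/16, GKVZ→53/16; new cluster FGIKVZ
final tree: ((F:8,I:8):51/16,((G:2,Z:2):47/8,(K:1,V:1):55/8):53/16)
total length: 165/4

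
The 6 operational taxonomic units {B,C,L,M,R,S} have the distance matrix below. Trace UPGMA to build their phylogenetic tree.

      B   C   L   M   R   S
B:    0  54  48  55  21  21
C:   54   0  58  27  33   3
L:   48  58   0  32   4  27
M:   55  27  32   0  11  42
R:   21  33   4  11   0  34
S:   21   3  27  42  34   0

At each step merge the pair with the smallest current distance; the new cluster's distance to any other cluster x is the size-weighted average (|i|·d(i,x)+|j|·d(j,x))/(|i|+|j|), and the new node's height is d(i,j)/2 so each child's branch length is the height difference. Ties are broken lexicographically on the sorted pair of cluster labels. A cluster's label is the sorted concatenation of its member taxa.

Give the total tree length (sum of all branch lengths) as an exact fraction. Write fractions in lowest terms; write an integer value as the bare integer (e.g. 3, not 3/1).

1087/15

1. join C+S (d=3) ⇒ CS; edges |C|=3/2, |S|=3/2
  updated: d(B,CS)=75/2, d(CS,L)=85/2, d(CS,M)=69/2, d(CS,R)=67/2
2. join L+R (d=4) ⇒ LR; edges |L|=2, |R|=2
  updated: d(B,LR)=69/2, d(CS,LR)=38, d(LR,M)=43/2
3. join LR+M (d=43/2) ⇒ LMR; edges |LR|=35/4, |M|=43/4
  updated: d(B,LMR)=124/3, d(CS,LMR)=221/6
4. join CS+LMR (d=221/6) ⇒ CLMRS; edges |CS|=203/12, |LMR|=23/3
  updated: d(B,CLMRS)=199/5
5. join B+CLMRS (d=199/5) ⇒ BCLMRS; edges |B|=199/10, |CLMRS|=89/60
final tree: (B:199/10,((C:3/2,S:3/2):203/12,((L:2,R:2):35/4,M:43/4):23/3):89/60)
total length: 1087/15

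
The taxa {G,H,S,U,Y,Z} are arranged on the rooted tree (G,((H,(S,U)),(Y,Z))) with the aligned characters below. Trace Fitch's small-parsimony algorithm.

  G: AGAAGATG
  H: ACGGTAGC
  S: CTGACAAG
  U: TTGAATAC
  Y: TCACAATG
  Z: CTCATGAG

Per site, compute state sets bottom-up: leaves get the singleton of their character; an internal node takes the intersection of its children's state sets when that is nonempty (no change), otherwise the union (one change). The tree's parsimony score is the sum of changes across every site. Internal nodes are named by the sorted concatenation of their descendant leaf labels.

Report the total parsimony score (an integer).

[col 0] SU: children S:{C}, U:{T} ∪→ {C,T}; cost 1
[col 0] HSU: children H:{A}, SU:{C,T} ∪→ {A,C,T}; cost 1
[col 0] YZ: children Y:{T}, Z:{C} ∪→ {C,T}; cost 1
[col 0] HSUYZ: children HSU:{A,C,T}, YZ:{C,T} ∩→ {C,T}; cost 0
[col 0] GHSUYZ: children G:{A}, HSUYZ:{C,T} ∪→ {A,C,T}; cost 1
[col 1] SU: children S:{T}, U:{T} ∩→ {T}; cost 0
[col 1] HSU: children H:{C}, SU:{T} ∪→ {C,T}; cost 1
[col 1] YZ: children Y:{C}, Z:{T} ∪→ {C,T}; cost 1
[col 1] HSUYZ: children HSU:{C,T}, YZ:{C,T} ∩→ {C,T}; cost 0
[col 1] GHSUYZ: children G:{G}, HSUYZ:{C,T} ∪→ {C,G,T}; cost 1
[col 2] SU: children S:{G}, U:{G} ∩→ {G}; cost 0
[col 2] HSU: children H:{G}, SU:{G} ∩→ {G}; cost 0
[col 2] YZ: children Y:{A}, Z:{C} ∪→ {A,C}; cost 1
[col 2] HSUYZ: children HSU:{G}, YZ:{A,C} ∪→ {A,C,G}; cost 1
[col 2] GHSUYZ: children G:{A}, HSUYZ:{A,C,G} ∩→ {A}; cost 0
[col 3] SU: children S:{A}, U:{A} ∩→ {A}; cost 0
[col 3] HSU: children H:{G}, SU:{A} ∪→ {A,G}; cost 1
[col 3] YZ: children Y:{C}, Z:{A} ∪→ {A,C}; cost 1
[col 3] HSUYZ: children HSU:{A,G}, YZ:{A,C} ∩→ {A}; cost 0
[col 3] GHSUYZ: children G:{A}, HSUYZ:{A} ∩→ {A}; cost 0
[col 4] SU: children S:{C}, U:{A} ∪→ {A,C}; cost 1
[col 4] HSU: children H:{T}, SU:{A,C} ∪→ {A,C,T}; cost 1
[col 4] YZ: children Y:{A}, Z:{T} ∪→ {A,T}; cost 1
[col 4] HSUYZ: children HSU:{A,C,T}, YZ:{A,T} ∩→ {A,T}; cost 0
[col 4] GHSUYZ: children G:{G}, HSUYZ:{A,T} ∪→ {A,G,T}; cost 1
[col 5] SU: children S:{A}, U:{T} ∪→ {A,T}; cost 1
[col 5] HSU: children H:{A}, SU:{A,T} ∩→ {A}; cost 0
[col 5] YZ: children Y:{A}, Z:{G} ∪→ {A,G}; cost 1
[col 5] HSUYZ: children HSU:{A}, YZ:{A,G} ∩→ {A}; cost 0
[col 5] GHSUYZ: children G:{A}, HSUYZ:{A} ∩→ {A}; cost 0
[col 6] SU: children S:{A}, U:{A} ∩→ {A}; cost 0
[col 6] HSU: children H:{G}, SU:{A} ∪→ {A,G}; cost 1
[col 6] YZ: children Y:{T}, Z:{A} ∪→ {A,T}; cost 1
[col 6] HSUYZ: children HSU:{A,G}, YZ:{A,T} ∩→ {A}; cost 0
[col 6] GHSUYZ: children G:{T}, HSUYZ:{A} ∪→ {A,T}; cost 1
[col 7] SU: children S:{G}, U:{C} ∪→ {C,G}; cost 1
[col 7] HSU: children H:{C}, SU:{C,G} ∩→ {C}; cost 0
[col 7] YZ: children Y:{G}, Z:{G} ∩→ {G}; cost 0
[col 7] HSUYZ: children HSU:{C}, YZ:{G} ∪→ {C,G}; cost 1
[col 7] GHSUYZ: children G:{G}, HSUYZ:{C,G} ∩→ {G}; cost 0
per-site changes: [4, 3, 2, 2, 4, 2, 3, 2]; total = 22

22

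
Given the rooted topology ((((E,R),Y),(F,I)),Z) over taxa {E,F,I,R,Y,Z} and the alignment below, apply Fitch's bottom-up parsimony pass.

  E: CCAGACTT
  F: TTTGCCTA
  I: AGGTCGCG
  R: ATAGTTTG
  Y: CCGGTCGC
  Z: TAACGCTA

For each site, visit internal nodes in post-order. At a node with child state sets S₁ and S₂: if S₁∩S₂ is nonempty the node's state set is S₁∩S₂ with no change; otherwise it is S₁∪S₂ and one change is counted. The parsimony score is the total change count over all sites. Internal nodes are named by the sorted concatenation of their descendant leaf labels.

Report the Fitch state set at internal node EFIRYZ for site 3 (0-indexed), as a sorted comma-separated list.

C,G

site 0, node ER: E={C} ∪ R={A} → {A,C} (+1)
site 0, node ERY: ER={A,C} ∩ Y={C} → {C} (+0)
site 0, node FI: F={T} ∪ I={A} → {A,T} (+1)
site 0, node EFIRY: ERY={C} ∪ FI={A,T} → {A,C,T} (+1)
site 0, node EFIRYZ: EFIRY={A,C,T} ∩ Z={T} → {T} (+0)
site 1, node ER: E={C} ∪ R={T} → {C,T} (+1)
site 1, node ERY: ER={C,T} ∩ Y={C} → {C} (+0)
site 1, node FI: F={T} ∪ I={G} → {G,T} (+1)
site 1, node EFIRY: ERY={C} ∪ FI={G,T} → {C,G,T} (+1)
site 1, node EFIRYZ: EFIRY={C,G,T} ∪ Z={A} → {A,C,G,T} (+1)
site 2, node ER: E={A} ∩ R={A} → {A} (+0)
site 2, node ERY: ER={A} ∪ Y={G} → {A,G} (+1)
site 2, node FI: F={T} ∪ I={G} → {G,T} (+1)
site 2, node EFIRY: ERY={A,G} ∩ FI={G,T} → {G} (+0)
site 2, node EFIRYZ: EFIRY={G} ∪ Z={A} → {A,G} (+1)
site 3, node ER: E={G} ∩ R={G} → {G} (+0)
site 3, node ERY: ER={G} ∩ Y={G} → {G} (+0)
site 3, node FI: F={G} ∪ I={T} → {G,T} (+1)
site 3, node EFIRY: ERY={G} ∩ FI={G,T} → {G} (+0)
site 3, node EFIRYZ: EFIRY={G} ∪ Z={C} → {C,G} (+1)
site 4, node ER: E={A} ∪ R={T} → {A,T} (+1)
site 4, node ERY: ER={A,T} ∩ Y={T} → {T} (+0)
site 4, node FI: F={C} ∩ I={C} → {C} (+0)
site 4, node EFIRY: ERY={T} ∪ FI={C} → {C,T} (+1)
site 4, node EFIRYZ: EFIRY={C,T} ∪ Z={G} → {C,G,T} (+1)
site 5, node ER: E={C} ∪ R={T} → {C,T} (+1)
site 5, node ERY: ER={C,T} ∩ Y={C} → {C} (+0)
site 5, node FI: F={C} ∪ I={G} → {C,G} (+1)
site 5, node EFIRY: ERY={C} ∩ FI={C,G} → {C} (+0)
site 5, node EFIRYZ: EFIRY={C} ∩ Z={C} → {C} (+0)
site 6, node ER: E={T} ∩ R={T} → {T} (+0)
site 6, node ERY: ER={T} ∪ Y={G} → {G,T} (+1)
site 6, node FI: F={T} ∪ I={C} → {C,T} (+1)
site 6, node EFIRY: ERY={G,T} ∩ FI={C,T} → {T} (+0)
site 6, node EFIRYZ: EFIRY={T} ∩ Z={T} → {T} (+0)
site 7, node ER: E={T} ∪ R={G} → {G,T} (+1)
site 7, node ERY: ER={G,T} ∪ Y={C} → {C,G,T} (+1)
site 7, node FI: F={A} ∪ I={G} → {A,G} (+1)
site 7, node EFIRY: ERY={C,G,T} ∩ FI={A,G} → {G} (+0)
site 7, node EFIRYZ: EFIRY={G} ∪ Z={A} → {A,G} (+1)
per-site changes: [3, 4, 3, 2, 3, 2, 2, 4]; total = 23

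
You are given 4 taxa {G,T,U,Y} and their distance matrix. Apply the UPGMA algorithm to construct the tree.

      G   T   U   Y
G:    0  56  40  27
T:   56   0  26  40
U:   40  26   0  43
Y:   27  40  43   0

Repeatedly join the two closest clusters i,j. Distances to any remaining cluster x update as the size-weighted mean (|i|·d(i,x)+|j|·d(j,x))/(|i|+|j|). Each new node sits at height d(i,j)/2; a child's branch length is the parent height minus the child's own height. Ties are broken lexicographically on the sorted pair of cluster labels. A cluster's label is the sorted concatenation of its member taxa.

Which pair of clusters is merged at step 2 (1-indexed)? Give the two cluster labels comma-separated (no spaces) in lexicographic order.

G,Y

step 1: merge (T,U) at d=26; branch lengths T→13, U→13; new cluster TU
  updated: d(G,TU)=48, d(TU,Y)=83/2
step 2: merge (G,Y) at d=27; branch lengths G→27/2, Y→27/2; new cluster GY
  updated: d(GY,TU)=179/4
step 3: merge (GY,TU) at d=179/4; branch lengths GY→71/8, TU→75/8; new cluster GTUY
final tree: ((G:27/2,Y:27/2):71/8,(T:13,U:13):75/8)
total length: 285/4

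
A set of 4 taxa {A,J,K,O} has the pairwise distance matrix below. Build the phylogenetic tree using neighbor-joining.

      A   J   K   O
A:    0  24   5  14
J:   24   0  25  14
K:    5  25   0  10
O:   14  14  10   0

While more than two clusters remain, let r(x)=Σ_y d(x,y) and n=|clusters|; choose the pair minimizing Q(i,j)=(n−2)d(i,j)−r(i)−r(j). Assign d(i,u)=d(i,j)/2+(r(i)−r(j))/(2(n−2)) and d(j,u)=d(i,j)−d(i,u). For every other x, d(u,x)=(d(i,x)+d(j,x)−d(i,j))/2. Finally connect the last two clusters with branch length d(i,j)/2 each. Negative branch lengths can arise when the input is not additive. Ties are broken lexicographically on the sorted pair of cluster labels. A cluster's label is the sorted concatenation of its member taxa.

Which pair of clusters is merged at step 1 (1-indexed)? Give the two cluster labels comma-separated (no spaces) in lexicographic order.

1. join A+K (d=5, Q=-73) ⇒ AK; edges |A|=13/4, |K|=7/4
  updated: d(AK,J)=22, d(AK,O)=19/2
2. join AK+J (d=22, Q=-91/2) ⇒ AJK; edges |AK|=35/4, |J|=53/4
  updated: d(AJK,O)=3/4
3. join AJK+O (d=3/4) ⇒ AJKO; edges |AJK|=3/8, |O|=3/8
final tree: (((A:13/4,K:7/4):35/4,J:53/4):3/8,O:3/8)
total length: 111/4

A,K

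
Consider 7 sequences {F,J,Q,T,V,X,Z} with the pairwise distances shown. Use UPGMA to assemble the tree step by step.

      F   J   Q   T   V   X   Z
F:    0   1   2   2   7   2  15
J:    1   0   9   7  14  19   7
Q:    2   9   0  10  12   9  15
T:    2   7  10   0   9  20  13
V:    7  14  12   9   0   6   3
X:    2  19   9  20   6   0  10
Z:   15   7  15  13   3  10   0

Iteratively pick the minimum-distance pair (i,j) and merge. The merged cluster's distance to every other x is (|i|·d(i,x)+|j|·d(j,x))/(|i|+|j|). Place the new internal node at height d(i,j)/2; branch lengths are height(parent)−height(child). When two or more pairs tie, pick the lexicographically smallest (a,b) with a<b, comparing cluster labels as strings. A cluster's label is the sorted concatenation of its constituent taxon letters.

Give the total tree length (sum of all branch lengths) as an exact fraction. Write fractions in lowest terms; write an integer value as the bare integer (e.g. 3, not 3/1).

283/12

1. join F+J (d=1) ⇒ FJ; edges |F|=1/2, |J|=1/2
  updated: d(FJ,Q)=11/2, d(FJ,T)=9/2, d(FJ,V)=21/2, d(FJ,X)=21/2, d(FJ,Z)=11
2. join V+Z (d=3) ⇒ VZ; edges |V|=3/2, |Z|=3/2
  updated: d(FJ,VZ)=43/4, d(Q,VZ)=27/2, d(T,VZ)=11, d(VZ,X)=8
3. join FJ+T (d=9/2) ⇒ FJT; edges |FJ|=7/4, |T|=9/4
  updated: d(FJT,Q)=7, d(FJT,VZ)=65/6, d(FJT,X)=41/3
4. join FJT+Q (d=7) ⇒ FJQT; edges |FJT|=5/4, |Q|=7/2
  updated: d(FJQT,VZ)=23/2, d(FJQT,X)=25/2
5. join VZ+X (d=8) ⇒ VXZ; edges |VZ|=5/2, |X|=4
  updated: d(FJQT,VXZ)=71/6
6. join FJQT+VXZ (d=71/6) ⇒ FJQTVXZ; edges |FJQT|=29/12, |VXZ|=23/12
final tree: ((((F:1/2,J:1/2):7/4,T:9/4):5/4,Q:7/2):29/12,((V:3/2,Z:3/2):5/2,X:4):23/12)
total length: 283/12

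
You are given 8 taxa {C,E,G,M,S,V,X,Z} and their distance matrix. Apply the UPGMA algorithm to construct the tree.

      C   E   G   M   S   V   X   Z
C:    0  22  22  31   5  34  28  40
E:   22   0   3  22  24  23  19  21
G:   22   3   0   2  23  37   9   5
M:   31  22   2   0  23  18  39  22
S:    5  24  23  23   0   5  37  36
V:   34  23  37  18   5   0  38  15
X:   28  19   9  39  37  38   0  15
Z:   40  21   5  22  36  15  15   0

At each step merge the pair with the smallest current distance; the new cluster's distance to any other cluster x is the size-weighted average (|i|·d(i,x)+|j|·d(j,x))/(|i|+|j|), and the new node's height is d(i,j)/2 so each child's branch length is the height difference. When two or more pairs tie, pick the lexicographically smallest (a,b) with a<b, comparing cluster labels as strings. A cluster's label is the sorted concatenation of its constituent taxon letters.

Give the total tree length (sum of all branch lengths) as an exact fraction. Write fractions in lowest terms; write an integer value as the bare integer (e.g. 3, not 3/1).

401/6

1. join G+M (d=2) ⇒ GM; edges |G|=1, |M|=1
  updated: d(C,GM)=53/2, d(E,GM)=25/2, d(GM,S)=23, d(GM,V)=55/2, d(GM,X)=24, d(GM,Z)=27/2
2. join C+S (d=5) ⇒ CS; edges |C|=5/2, |S|=5/2
  updated: d(CS,E)=23, d(CS,GM)=99/4, d(CS,V)=39/2, d(CS,X)=65/2, d(CS,Z)=38
3. join E+GM (d=25/2) ⇒ EGM; edges |E|=25/4, |GM|=21/4
  updated: d(CS,EGM)=145/6, d(EGM,V)=26, d(EGM,X)=67/3, d(EGM,Z)=16
4. join V+Z (d=15) ⇒ VZ; edges |V|=15/2, |Z|=15/2
  updated: d(CS,VZ)=115/4, d(EGM,VZ)=21, d(VZ,X)=53/2
5. join EGM+VZ (d=21) ⇒ EGMVZ; edges |EGM|=17/4, |VZ|=3
  updated: d(CS,EGMVZ)=26, d(EGMVZ,X)=24
6. join EGMVZ+X (d=24) ⇒ EGMVXZ; edges |EGMVZ|=3/2, |X|=12
  updated: d(CS,EGMVXZ)=325/12
7. join CS+EGMVXZ (d=325/12) ⇒ CEGMSVXZ; edges |CS|=265/24, |EGMVXZ|=37/24
final tree: ((C:5/2,S:5/2):265/24,(((E:25/4,(G:1,M:1):21/4):17/4,(V:15/2,Z:15/2):3):3/2,X:12):37/24)
total length: 401/6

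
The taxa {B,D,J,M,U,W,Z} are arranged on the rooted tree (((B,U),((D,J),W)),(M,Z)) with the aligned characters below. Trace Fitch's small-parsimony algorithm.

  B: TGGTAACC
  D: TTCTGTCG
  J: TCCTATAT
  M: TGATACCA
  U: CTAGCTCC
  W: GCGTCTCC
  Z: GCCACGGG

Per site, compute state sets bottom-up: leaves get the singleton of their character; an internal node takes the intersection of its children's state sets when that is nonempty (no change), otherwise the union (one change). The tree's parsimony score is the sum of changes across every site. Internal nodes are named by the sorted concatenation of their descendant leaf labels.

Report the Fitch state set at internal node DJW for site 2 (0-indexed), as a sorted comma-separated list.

BU@0: {T} ∪ {C} = {C,T} (union, +1)
DJ@0: {T} ∩ {T} = {T} (intersection, +0)
DJW@0: {T} ∪ {G} = {G,T} (union, +1)
BDJUW@0: {C,T} ∩ {G,T} = {T} (intersection, +0)
MZ@0: {T} ∪ {G} = {G,T} (union, +1)
BDJMUWZ@0: {T} ∩ {G,T} = {T} (intersection, +0)
BU@1: {G} ∪ {T} = {G,T} (union, +1)
DJ@1: {T} ∪ {C} = {C,T} (union, +1)
DJW@1: {C,T} ∩ {C} = {C} (intersection, +0)
BDJUW@1: {G,T} ∪ {C} = {C,G,T} (union, +1)
MZ@1: {G} ∪ {C} = {C,G} (union, +1)
BDJMUWZ@1: {C,G,T} ∩ {C,G} = {C,G} (intersection, +0)
BU@2: {G} ∪ {A} = {A,G} (union, +1)
DJ@2: {C} ∩ {C} = {C} (intersection, +0)
DJW@2: {C} ∪ {G} = {C,G} (union, +1)
BDJUW@2: {A,G} ∩ {C,G} = {G} (intersection, +0)
MZ@2: {A} ∪ {C} = {A,C} (union, +1)
BDJMUWZ@2: {G} ∪ {A,C} = {A,C,G} (union, +1)
BU@3: {T} ∪ {G} = {G,T} (union, +1)
DJ@3: {T} ∩ {T} = {T} (intersection, +0)
DJW@3: {T} ∩ {T} = {T} (intersection, +0)
BDJUW@3: {G,T} ∩ {T} = {T} (intersection, +0)
MZ@3: {T} ∪ {A} = {A,T} (union, +1)
BDJMUWZ@3: {T} ∩ {A,T} = {T} (intersection, +0)
BU@4: {A} ∪ {C} = {A,C} (union, +1)
DJ@4: {G} ∪ {A} = {A,G} (union, +1)
DJW@4: {A,G} ∪ {C} = {A,C,G} (union, +1)
BDJUW@4: {A,C} ∩ {A,C,G} = {A,C} (intersection, +0)
MZ@4: {A} ∪ {C} = {A,C} (union, +1)
BDJMUWZ@4: {A,C} ∩ {A,C} = {A,C} (intersection, +0)
BU@5: {A} ∪ {T} = {A,T} (union, +1)
DJ@5: {T} ∩ {T} = {T} (intersection, +0)
DJW@5: {T} ∩ {T} = {T} (intersection, +0)
BDJUW@5: {A,T} ∩ {T} = {T} (intersection, +0)
MZ@5: {C} ∪ {G} = {C,G} (union, +1)
BDJMUWZ@5: {T} ∪ {C,G} = {C,G,T} (union, +1)
BU@6: {C} ∩ {C} = {C} (intersection, +0)
DJ@6: {C} ∪ {A} = {A,C} (union, +1)
DJW@6: {A,C} ∩ {C} = {C} (intersection, +0)
BDJUW@6: {C} ∩ {C} = {C} (intersection, +0)
MZ@6: {C} ∪ {G} = {C,G} (union, +1)
BDJMUWZ@6: {C} ∩ {C,G} = {C} (intersection, +0)
BU@7: {C} ∩ {C} = {C} (intersection, +0)
DJ@7: {G} ∪ {T} = {G,T} (union, +1)
DJW@7: {G,T} ∪ {C} = {C,G,T} (union, +1)
BDJUW@7: {C} ∩ {C,G,T} = {C} (intersection, +0)
MZ@7: {A} ∪ {G} = {A,G} (union, +1)
BDJMUWZ@7: {C} ∪ {A,G} = {A,C,G} (union, +1)
per-site changes: [3, 4, 4, 2, 4, 3, 2, 4]; total = 26

C,G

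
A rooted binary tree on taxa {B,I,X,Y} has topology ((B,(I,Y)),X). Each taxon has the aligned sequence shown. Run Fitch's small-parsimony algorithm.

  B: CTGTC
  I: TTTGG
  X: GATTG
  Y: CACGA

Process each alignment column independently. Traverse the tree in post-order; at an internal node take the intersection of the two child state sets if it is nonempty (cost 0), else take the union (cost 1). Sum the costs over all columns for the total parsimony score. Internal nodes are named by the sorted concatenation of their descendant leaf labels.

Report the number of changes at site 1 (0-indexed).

site 0, node IY: I={T} ∪ Y={C} → {C,T} (+1)
site 0, node BIY: B={C} ∩ IY={C,T} → {C} (+0)
site 0, node BIXY: BIY={C} ∪ X={G} → {C,G} (+1)
site 1, node IY: I={T} ∪ Y={A} → {A,T} (+1)
site 1, node BIY: B={T} ∩ IY={A,T} → {T} (+0)
site 1, node BIXY: BIY={T} ∪ X={A} → {A,T} (+1)
site 2, node IY: I={T} ∪ Y={C} → {C,T} (+1)
site 2, node BIY: B={G} ∪ IY={C,T} → {C,G,T} (+1)
site 2, node BIXY: BIY={C,G,T} ∩ X={T} → {T} (+0)
site 3, node IY: I={G} ∩ Y={G} → {G} (+0)
site 3, node BIY: B={T} ∪ IY={G} → {G,T} (+1)
site 3, node BIXY: BIY={G,T} ∩ X={T} → {T} (+0)
site 4, node IY: I={G} ∪ Y={A} → {A,G} (+1)
site 4, node BIY: B={C} ∪ IY={A,G} → {A,C,G} (+1)
site 4, node BIXY: BIY={A,C,G} ∩ X={G} → {G} (+0)
per-site changes: [2, 2, 2, 1, 2]; total = 9

2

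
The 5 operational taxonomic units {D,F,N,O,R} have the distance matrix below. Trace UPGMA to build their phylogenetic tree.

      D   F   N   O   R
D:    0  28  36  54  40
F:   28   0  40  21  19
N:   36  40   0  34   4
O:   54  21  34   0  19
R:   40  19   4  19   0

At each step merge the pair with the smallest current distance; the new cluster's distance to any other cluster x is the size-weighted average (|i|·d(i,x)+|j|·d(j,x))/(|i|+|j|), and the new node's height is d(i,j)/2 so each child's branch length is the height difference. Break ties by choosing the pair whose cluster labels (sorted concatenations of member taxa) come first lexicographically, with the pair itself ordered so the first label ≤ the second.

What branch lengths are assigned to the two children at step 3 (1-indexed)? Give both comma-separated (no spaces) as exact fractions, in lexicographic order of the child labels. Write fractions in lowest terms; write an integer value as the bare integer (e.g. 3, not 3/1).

step 1: merge (N,R) at d=4; branch lengths N→2, R→2; new cluster NR
  updated: d(D,NR)=38, d(F,NR)=59/2, d(NR,O)=53/2
step 2: merge (F,O) at d=21; branch lengths F→21/2, O→21/2; new cluster FO
  updated: d(D,FO)=41, d(FO,NR)=28
step 3: merge (FO,NR) at d=28; branch lengths FO→7/2, NR→12; new cluster FNOR
  updated: d(D,FNOR)=79/2
step 4: merge (D,FNOR) at d=79/2; branch lengths D→79/4, FNOR→23/4; new cluster DFNOR
final tree: (D:79/4,((F:21/2,O:21/2):7/2,(N:2,R:2):12):23/4)
total length: 66

7/2,12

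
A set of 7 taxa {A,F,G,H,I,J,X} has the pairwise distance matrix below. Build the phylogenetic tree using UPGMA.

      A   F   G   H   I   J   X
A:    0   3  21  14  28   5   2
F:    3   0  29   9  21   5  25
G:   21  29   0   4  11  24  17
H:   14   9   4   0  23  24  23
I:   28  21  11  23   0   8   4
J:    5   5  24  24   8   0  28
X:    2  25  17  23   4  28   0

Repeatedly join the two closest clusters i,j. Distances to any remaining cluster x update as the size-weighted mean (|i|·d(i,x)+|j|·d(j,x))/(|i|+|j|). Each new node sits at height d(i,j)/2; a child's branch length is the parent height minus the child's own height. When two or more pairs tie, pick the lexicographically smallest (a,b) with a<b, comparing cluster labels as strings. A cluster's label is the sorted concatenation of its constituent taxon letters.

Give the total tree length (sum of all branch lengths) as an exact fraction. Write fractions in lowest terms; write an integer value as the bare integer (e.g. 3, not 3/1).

40

iteration 1: select A,X (d=2); attach at lengths (1, 1); label the merged cluster AX
  updated: d(AX,F)=14, d(AX,G)=19, d(AX,H)=37/2, d(AX,I)=16, d(AX,J)=33/2
iteration 2: select G,H (d=4); attach at lengths (2, 2); label the merged cluster GH
  updated: d(AX,GH)=75/4, d(F,GH)=19, d(GH,I)=17, d(GH,J)=24
iteration 3: select F,J (d=5); attach at lengths (5/2, 5/2); label the merged cluster FJ
  updated: d(AX,FJ)=61/4, d(FJ,GH)=43/2, d(FJ,I)=29/2
iteration 4: select FJ,I (d=29/2); attach at lengths (19/4, 29/4); label the merged cluster FIJ
  updated: d(AX,FIJ)=31/2, d(FIJ,GH)=20
iteration 5: select AX,FIJ (d=31/2); attach at lengths (27/4, 1/2); label the merged cluster AFIJX
  updated: d(AFIJX,GH)=39/2
iteration 6: select AFIJX,GH (d=39/2); attach at lengths (2, 31/4); label the merged cluster AFGHIJX
final tree: (((A:1,X:1):27/4,((F:5/2,J:5/2):19/4,I:29/4):1/2):2,(G:2,H:2):31/4)
total length: 40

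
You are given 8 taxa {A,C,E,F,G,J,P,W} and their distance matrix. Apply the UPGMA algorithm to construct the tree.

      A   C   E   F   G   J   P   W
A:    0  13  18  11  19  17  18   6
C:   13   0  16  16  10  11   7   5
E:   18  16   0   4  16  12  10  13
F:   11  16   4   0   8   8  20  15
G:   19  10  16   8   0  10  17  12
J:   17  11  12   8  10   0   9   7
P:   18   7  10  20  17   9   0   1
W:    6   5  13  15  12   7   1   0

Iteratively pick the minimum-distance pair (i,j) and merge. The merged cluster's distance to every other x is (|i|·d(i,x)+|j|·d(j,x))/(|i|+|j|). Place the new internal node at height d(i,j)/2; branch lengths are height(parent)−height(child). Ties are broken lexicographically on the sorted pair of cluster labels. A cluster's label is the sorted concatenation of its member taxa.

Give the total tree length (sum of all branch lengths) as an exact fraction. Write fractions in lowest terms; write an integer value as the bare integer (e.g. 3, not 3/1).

iteration 1: select P,W (d=1); attach at lengths (1/2, 1/2); label the merged cluster PW
  updated: d(A,PW)=12, d(C,PW)=6, d(E,PW)=23/2, d(F,PW)=35/2, d(G,PW)=29/2, d(J,PW)=8
iteration 2: select E,F (d=4); attach at lengths (2, 2); label the merged cluster EF
  updated: d(A,EF)=29/2, d(C,EF)=16, d(EF,G)=12, d(EF,J)=10, d(EF,PW)=29/2
iteration 3: select C,PW (d=6); attach at lengths (3, 5/2); label the merged cluster CPW
  updated: d(A,CPW)=37/3, d(CPW,EF)=15, d(CPW,G)=13, d(CPW,J)=9
iteration 4: select CPW,J (d=9); attach at lengths (3/2, 9/2); label the merged cluster CJPW
  updated: d(A,CJPW)=27/2, d(CJPW,EF)=55/4, d(CJPW,G)=49/4
iteration 5: select EF,G (d=12); attach at lengths (4, 6); label the merged cluster EFG
  updated: d(A,EFG)=16, d(CJPW,EFG)=53/4
iteration 6: select CJPW,EFG (d=53/4); attach at lengths (17/8, 5/8); label the merged cluster CEFGJPW
  updated: d(A,CEFGJPW)=102/7
iteration 7: select A,CEFGJPW (d=102/7); attach at lengths (51/7, 37/56); label the merged cluster ACEFGJPW
final tree: (A:51/7,(((C:3,(P:1/2,W:1/2):5/2):3/2,J:9/2):17/8,((E:2,F:2):4,G:6):5/8):37/56)
total length: 2083/56

2083/56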